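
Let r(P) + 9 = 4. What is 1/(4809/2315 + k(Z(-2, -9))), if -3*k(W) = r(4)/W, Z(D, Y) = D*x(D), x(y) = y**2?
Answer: 55560/103841 ≈ 0.53505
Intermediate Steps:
r(P) = -5 (r(P) = -9 + 4 = -5)
Z(D, Y) = D**3 (Z(D, Y) = D*D**2 = D**3)
k(W) = 5/(3*W) (k(W) = -(-5)/(3*W) = 5/(3*W))
1/(4809/2315 + k(Z(-2, -9))) = 1/(4809/2315 + 5/(3*((-2)**3))) = 1/(4809*(1/2315) + (5/3)/(-8)) = 1/(4809/2315 + (5/3)*(-1/8)) = 1/(4809/2315 - 5/24) = 1/(103841/55560) = 55560/103841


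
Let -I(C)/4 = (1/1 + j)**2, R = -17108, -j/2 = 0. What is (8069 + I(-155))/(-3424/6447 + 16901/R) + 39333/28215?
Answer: -1194835175436553/225099994185 ≈ -5308.0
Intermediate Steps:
j = 0 (j = -2*0 = 0)
I(C) = -4 (I(C) = -4*(1/1 + 0)**2 = -4*(1 + 0)**2 = -4*1**2 = -4*1 = -4)
(8069 + I(-155))/(-3424/6447 + 16901/R) + 39333/28215 = (8069 - 4)/(-3424/6447 + 16901/(-17108)) + 39333/28215 = 8065/(-3424*1/6447 + 16901*(-1/17108)) + 39333*(1/28215) = 8065/(-3424/6447 - 16901/17108) + 13111/9405 = 8065/(-23934077/15756468) + 13111/9405 = 8065*(-15756468/23934077) + 13111/9405 = -127075914420/23934077 + 13111/9405 = -1194835175436553/225099994185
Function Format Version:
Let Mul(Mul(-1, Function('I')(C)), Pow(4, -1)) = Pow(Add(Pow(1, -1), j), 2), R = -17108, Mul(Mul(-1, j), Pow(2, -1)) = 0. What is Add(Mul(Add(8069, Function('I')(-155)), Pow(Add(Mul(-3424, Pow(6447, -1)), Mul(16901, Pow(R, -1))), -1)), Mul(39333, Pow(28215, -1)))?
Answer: Rational(-1194835175436553, 225099994185) ≈ -5308.0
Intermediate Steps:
j = 0 (j = Mul(-2, 0) = 0)
Function('I')(C) = -4 (Function('I')(C) = Mul(-4, Pow(Add(Pow(1, -1), 0), 2)) = Mul(-4, Pow(Add(1, 0), 2)) = Mul(-4, Pow(1, 2)) = Mul(-4, 1) = -4)
Add(Mul(Add(8069, Function('I')(-155)), Pow(Add(Mul(-3424, Pow(6447, -1)), Mul(16901, Pow(R, -1))), -1)), Mul(39333, Pow(28215, -1))) = Add(Mul(Add(8069, -4), Pow(Add(Mul(-3424, Pow(6447, -1)), Mul(16901, Pow(-17108, -1))), -1)), Mul(39333, Pow(28215, -1))) = Add(Mul(8065, Pow(Add(Mul(-3424, Rational(1, 6447)), Mul(16901, Rational(-1, 17108))), -1)), Mul(39333, Rational(1, 28215))) = Add(Mul(8065, Pow(Add(Rational(-3424, 6447), Rational(-16901, 17108)), -1)), Rational(13111, 9405)) = Add(Mul(8065, Pow(Rational(-23934077, 15756468), -1)), Rational(13111, 9405)) = Add(Mul(8065, Rational(-15756468, 23934077)), Rational(13111, 9405)) = Add(Rational(-127075914420, 23934077), Rational(13111, 9405)) = Rational(-1194835175436553, 225099994185)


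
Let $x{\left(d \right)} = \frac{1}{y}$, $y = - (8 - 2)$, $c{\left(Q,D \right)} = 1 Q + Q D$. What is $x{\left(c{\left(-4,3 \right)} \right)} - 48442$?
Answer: $- \frac{290653}{6} \approx -48442.0$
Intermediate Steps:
$c{\left(Q,D \right)} = Q + D Q$
$y = -6$ ($y = \left(-1\right) 6 = -6$)
$x{\left(d \right)} = - \frac{1}{6}$ ($x{\left(d \right)} = \frac{1}{-6} = - \frac{1}{6}$)
$x{\left(c{\left(-4,3 \right)} \right)} - 48442 = - \frac{1}{6} - 48442 = - \frac{290653}{6}$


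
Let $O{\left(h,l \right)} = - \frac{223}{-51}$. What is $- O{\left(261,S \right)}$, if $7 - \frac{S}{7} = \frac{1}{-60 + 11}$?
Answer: $- \frac{223}{51} \approx -4.3726$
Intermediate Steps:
$S = \frac{344}{7}$ ($S = 49 - \frac{7}{-60 + 11} = 49 - \frac{7}{-49} = 49 - - \frac{1}{7} = 49 + \frac{1}{7} = \frac{344}{7} \approx 49.143$)
$O{\left(h,l \right)} = \frac{223}{51}$ ($O{\left(h,l \right)} = \left(-223\right) \left(- \frac{1}{51}\right) = \frac{223}{51}$)
$- O{\left(261,S \right)} = \left(-1\right) \frac{223}{51} = - \frac{223}{51}$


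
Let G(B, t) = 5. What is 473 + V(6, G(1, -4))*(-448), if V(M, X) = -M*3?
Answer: 8537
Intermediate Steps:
V(M, X) = -3*M
473 + V(6, G(1, -4))*(-448) = 473 - 3*6*(-448) = 473 - 18*(-448) = 473 + 8064 = 8537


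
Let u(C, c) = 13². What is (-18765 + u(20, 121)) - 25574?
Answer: -44170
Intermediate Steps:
u(C, c) = 169
(-18765 + u(20, 121)) - 25574 = (-18765 + 169) - 25574 = -18596 - 25574 = -44170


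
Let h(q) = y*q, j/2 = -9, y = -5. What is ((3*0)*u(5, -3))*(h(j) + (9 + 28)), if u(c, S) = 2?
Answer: 0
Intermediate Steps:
j = -18 (j = 2*(-9) = -18)
h(q) = -5*q
((3*0)*u(5, -3))*(h(j) + (9 + 28)) = ((3*0)*2)*(-5*(-18) + (9 + 28)) = (0*2)*(90 + 37) = 0*127 = 0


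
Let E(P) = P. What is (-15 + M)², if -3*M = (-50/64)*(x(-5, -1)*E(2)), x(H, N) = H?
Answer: 714025/2304 ≈ 309.91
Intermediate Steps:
M = -125/48 (M = -(-50/64)*(-5*2)/3 = -(-50*1/64)*(-10)/3 = -(-25)*(-10)/96 = -⅓*125/16 = -125/48 ≈ -2.6042)
(-15 + M)² = (-15 - 125/48)² = (-845/48)² = 714025/2304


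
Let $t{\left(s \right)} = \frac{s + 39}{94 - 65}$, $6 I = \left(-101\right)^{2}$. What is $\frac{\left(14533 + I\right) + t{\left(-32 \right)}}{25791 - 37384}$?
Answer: $- \frac{2824613}{2017182} \approx -1.4003$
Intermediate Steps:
$I = \frac{10201}{6}$ ($I = \frac{\left(-101\right)^{2}}{6} = \frac{1}{6} \cdot 10201 = \frac{10201}{6} \approx 1700.2$)
$t{\left(s \right)} = \frac{39}{29} + \frac{s}{29}$ ($t{\left(s \right)} = \frac{39 + s}{29} = \left(39 + s\right) \frac{1}{29} = \frac{39}{29} + \frac{s}{29}$)
$\frac{\left(14533 + I\right) + t{\left(-32 \right)}}{25791 - 37384} = \frac{\left(14533 + \frac{10201}{6}\right) + \left(\frac{39}{29} + \frac{1}{29} \left(-32\right)\right)}{25791 - 37384} = \frac{\frac{97399}{6} + \left(\frac{39}{29} - \frac{32}{29}\right)}{-11593} = \left(\frac{97399}{6} + \frac{7}{29}\right) \left(- \frac{1}{11593}\right) = \frac{2824613}{174} \left(- \frac{1}{11593}\right) = - \frac{2824613}{2017182}$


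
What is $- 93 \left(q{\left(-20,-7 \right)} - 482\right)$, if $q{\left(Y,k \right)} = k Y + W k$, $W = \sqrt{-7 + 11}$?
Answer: $33108$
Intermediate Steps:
$W = 2$ ($W = \sqrt{4} = 2$)
$q{\left(Y,k \right)} = 2 k + Y k$ ($q{\left(Y,k \right)} = k Y + 2 k = Y k + 2 k = 2 k + Y k$)
$- 93 \left(q{\left(-20,-7 \right)} - 482\right) = - 93 \left(- 7 \left(2 - 20\right) - 482\right) = - 93 \left(\left(-7\right) \left(-18\right) - 482\right) = - 93 \left(126 - 482\right) = \left(-93\right) \left(-356\right) = 33108$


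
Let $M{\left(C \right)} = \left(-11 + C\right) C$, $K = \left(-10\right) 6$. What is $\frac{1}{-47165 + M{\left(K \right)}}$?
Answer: $- \frac{1}{42905} \approx -2.3307 \cdot 10^{-5}$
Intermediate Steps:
$K = -60$
$M{\left(C \right)} = C \left(-11 + C\right)$
$\frac{1}{-47165 + M{\left(K \right)}} = \frac{1}{-47165 - 60 \left(-11 - 60\right)} = \frac{1}{-47165 - -4260} = \frac{1}{-47165 + 4260} = \frac{1}{-42905} = - \frac{1}{42905}$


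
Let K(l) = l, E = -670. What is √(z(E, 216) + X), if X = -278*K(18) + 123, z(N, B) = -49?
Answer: I*√4930 ≈ 70.214*I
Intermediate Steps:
X = -4881 (X = -278*18 + 123 = -5004 + 123 = -4881)
√(z(E, 216) + X) = √(-49 - 4881) = √(-4930) = I*√4930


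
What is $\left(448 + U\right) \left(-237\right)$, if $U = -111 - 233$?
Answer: $-24648$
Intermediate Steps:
$U = -344$
$\left(448 + U\right) \left(-237\right) = \left(448 - 344\right) \left(-237\right) = 104 \left(-237\right) = -24648$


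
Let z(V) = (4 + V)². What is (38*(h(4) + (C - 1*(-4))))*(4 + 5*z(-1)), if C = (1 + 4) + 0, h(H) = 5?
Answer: 26068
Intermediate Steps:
C = 5 (C = 5 + 0 = 5)
(38*(h(4) + (C - 1*(-4))))*(4 + 5*z(-1)) = (38*(5 + (5 - 1*(-4))))*(4 + 5*(4 - 1)²) = (38*(5 + (5 + 4)))*(4 + 5*3²) = (38*(5 + 9))*(4 + 5*9) = (38*14)*(4 + 45) = 532*49 = 26068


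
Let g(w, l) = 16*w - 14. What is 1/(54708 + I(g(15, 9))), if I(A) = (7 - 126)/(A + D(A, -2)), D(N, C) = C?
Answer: 32/1750639 ≈ 1.8279e-5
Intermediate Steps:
g(w, l) = -14 + 16*w
I(A) = -119/(-2 + A) (I(A) = (7 - 126)/(A - 2) = -119/(-2 + A))
1/(54708 + I(g(15, 9))) = 1/(54708 - 119/(-2 + (-14 + 16*15))) = 1/(54708 - 119/(-2 + (-14 + 240))) = 1/(54708 - 119/(-2 + 226)) = 1/(54708 - 119/224) = 1/(54708 - 119*1/224) = 1/(54708 - 17/32) = 1/(1750639/32) = 32/1750639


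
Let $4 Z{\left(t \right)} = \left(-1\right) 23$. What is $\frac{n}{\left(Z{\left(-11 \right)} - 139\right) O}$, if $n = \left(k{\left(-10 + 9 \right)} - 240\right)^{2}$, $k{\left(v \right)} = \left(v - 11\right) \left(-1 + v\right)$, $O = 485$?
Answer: $- \frac{62208}{93605} \approx -0.66458$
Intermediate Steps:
$Z{\left(t \right)} = - \frac{23}{4}$ ($Z{\left(t \right)} = \frac{\left(-1\right) 23}{4} = \frac{1}{4} \left(-23\right) = - \frac{23}{4}$)
$k{\left(v \right)} = \left(-1 + v\right) \left(-11 + v\right)$ ($k{\left(v \right)} = \left(-11 + v\right) \left(-1 + v\right) = \left(-1 + v\right) \left(-11 + v\right)$)
$n = 46656$ ($n = \left(\left(11 + \left(-10 + 9\right)^{2} - 12 \left(-10 + 9\right)\right) - 240\right)^{2} = \left(\left(11 + \left(-1\right)^{2} - -12\right) - 240\right)^{2} = \left(\left(11 + 1 + 12\right) - 240\right)^{2} = \left(24 - 240\right)^{2} = \left(-216\right)^{2} = 46656$)
$\frac{n}{\left(Z{\left(-11 \right)} - 139\right) O} = \frac{46656}{\left(- \frac{23}{4} - 139\right) 485} = \frac{46656}{\left(- \frac{579}{4}\right) 485} = \frac{46656}{- \frac{280815}{4}} = 46656 \left(- \frac{4}{280815}\right) = - \frac{62208}{93605}$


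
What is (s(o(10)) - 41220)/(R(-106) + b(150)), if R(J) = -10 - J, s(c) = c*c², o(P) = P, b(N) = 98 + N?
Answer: -10055/86 ≈ -116.92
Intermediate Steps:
s(c) = c³
(s(o(10)) - 41220)/(R(-106) + b(150)) = (10³ - 41220)/((-10 - 1*(-106)) + (98 + 150)) = (1000 - 41220)/((-10 + 106) + 248) = -40220/(96 + 248) = -40220/344 = -40220*1/344 = -10055/86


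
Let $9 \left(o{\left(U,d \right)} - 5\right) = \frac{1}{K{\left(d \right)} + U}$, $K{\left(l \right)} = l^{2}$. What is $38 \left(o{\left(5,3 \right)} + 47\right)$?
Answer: $\frac{124507}{63} \approx 1976.3$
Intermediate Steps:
$o{\left(U,d \right)} = 5 + \frac{1}{9 \left(U + d^{2}\right)}$ ($o{\left(U,d \right)} = 5 + \frac{1}{9 \left(d^{2} + U\right)} = 5 + \frac{1}{9 \left(U + d^{2}\right)}$)
$38 \left(o{\left(5,3 \right)} + 47\right) = 38 \left(\frac{\frac{1}{9} + 5 \cdot 5 + 5 \cdot 3^{2}}{5 + 3^{2}} + 47\right) = 38 \left(\frac{\frac{1}{9} + 25 + 5 \cdot 9}{5 + 9} + 47\right) = 38 \left(\frac{\frac{1}{9} + 25 + 45}{14} + 47\right) = 38 \left(\frac{1}{14} \cdot \frac{631}{9} + 47\right) = 38 \left(\frac{631}{126} + 47\right) = 38 \cdot \frac{6553}{126} = \frac{124507}{63}$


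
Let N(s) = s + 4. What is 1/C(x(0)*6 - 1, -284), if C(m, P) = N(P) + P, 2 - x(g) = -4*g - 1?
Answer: -1/564 ≈ -0.0017731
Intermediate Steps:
N(s) = 4 + s
x(g) = 3 + 4*g (x(g) = 2 - (-4*g - 1) = 2 - (-1 - 4*g) = 2 + (1 + 4*g) = 3 + 4*g)
C(m, P) = 4 + 2*P (C(m, P) = (4 + P) + P = 4 + 2*P)
1/C(x(0)*6 - 1, -284) = 1/(4 + 2*(-284)) = 1/(4 - 568) = 1/(-564) = -1/564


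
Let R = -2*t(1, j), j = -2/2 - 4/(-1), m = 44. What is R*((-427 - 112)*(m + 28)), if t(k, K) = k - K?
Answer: -155232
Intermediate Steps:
j = 3 (j = -2*½ - 4*(-1) = -1 + 4 = 3)
R = 4 (R = -2*(1 - 1*3) = -2*(1 - 3) = -2*(-2) = 4)
R*((-427 - 112)*(m + 28)) = 4*((-427 - 112)*(44 + 28)) = 4*(-539*72) = 4*(-38808) = -155232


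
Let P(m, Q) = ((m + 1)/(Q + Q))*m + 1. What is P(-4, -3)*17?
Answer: -17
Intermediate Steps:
P(m, Q) = 1 + m*(1 + m)/(2*Q) (P(m, Q) = ((1 + m)/((2*Q)))*m + 1 = ((1 + m)*(1/(2*Q)))*m + 1 = ((1 + m)/(2*Q))*m + 1 = m*(1 + m)/(2*Q) + 1 = 1 + m*(1 + m)/(2*Q))
P(-4, -3)*17 = ((½)*(-4 + (-4)² + 2*(-3))/(-3))*17 = ((½)*(-⅓)*(-4 + 16 - 6))*17 = ((½)*(-⅓)*6)*17 = -1*17 = -17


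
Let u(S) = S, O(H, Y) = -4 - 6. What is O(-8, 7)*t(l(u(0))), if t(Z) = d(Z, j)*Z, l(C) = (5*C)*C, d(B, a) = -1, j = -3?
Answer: 0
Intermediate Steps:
O(H, Y) = -10
l(C) = 5*C²
t(Z) = -Z
O(-8, 7)*t(l(u(0))) = -(-10)*5*0² = -(-10)*5*0 = -(-10)*0 = -10*0 = 0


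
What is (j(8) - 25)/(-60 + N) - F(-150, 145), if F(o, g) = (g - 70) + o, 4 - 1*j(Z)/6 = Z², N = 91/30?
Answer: 139725/1709 ≈ 81.758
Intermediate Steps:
N = 91/30 (N = 91*(1/30) = 91/30 ≈ 3.0333)
j(Z) = 24 - 6*Z²
F(o, g) = -70 + g + o (F(o, g) = (-70 + g) + o = -70 + g + o)
(j(8) - 25)/(-60 + N) - F(-150, 145) = ((24 - 6*8²) - 25)/(-60 + 91/30) - (-70 + 145 - 150) = ((24 - 6*64) - 25)/(-1709/30) - 1*(-75) = -30*((24 - 384) - 25)/1709 + 75 = -30*(-360 - 25)/1709 + 75 = -30/1709*(-385) + 75 = 11550/1709 + 75 = 139725/1709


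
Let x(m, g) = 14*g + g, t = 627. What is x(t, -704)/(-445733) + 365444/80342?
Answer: 81869430986/17905540343 ≈ 4.5723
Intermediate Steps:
x(m, g) = 15*g
x(t, -704)/(-445733) + 365444/80342 = (15*(-704))/(-445733) + 365444/80342 = -10560*(-1/445733) + 365444*(1/80342) = 10560/445733 + 182722/40171 = 81869430986/17905540343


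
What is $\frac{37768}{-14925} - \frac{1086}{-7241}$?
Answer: $- \frac{257269538}{108071925} \approx -2.3805$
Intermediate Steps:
$\frac{37768}{-14925} - \frac{1086}{-7241} = 37768 \left(- \frac{1}{14925}\right) - - \frac{1086}{7241} = - \frac{37768}{14925} + \frac{1086}{7241} = - \frac{257269538}{108071925}$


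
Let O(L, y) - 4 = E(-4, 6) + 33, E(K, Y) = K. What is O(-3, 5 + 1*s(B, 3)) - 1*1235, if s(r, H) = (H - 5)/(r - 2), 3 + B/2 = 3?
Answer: -1202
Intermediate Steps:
B = 0 (B = -6 + 2*3 = -6 + 6 = 0)
s(r, H) = (-5 + H)/(-2 + r)
O(L, y) = 33 (O(L, y) = 4 + (-4 + 33) = 4 + 29 = 33)
O(-3, 5 + 1*s(B, 3)) - 1*1235 = 33 - 1*1235 = 33 - 1235 = -1202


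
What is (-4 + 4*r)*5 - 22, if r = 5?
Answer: 58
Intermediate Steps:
(-4 + 4*r)*5 - 22 = (-4 + 4*5)*5 - 22 = (-4 + 20)*5 - 22 = 16*5 - 22 = 80 - 22 = 58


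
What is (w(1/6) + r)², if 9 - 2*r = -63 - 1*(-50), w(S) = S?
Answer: 4489/36 ≈ 124.69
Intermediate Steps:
r = 11 (r = 9/2 - (-63 - 1*(-50))/2 = 9/2 - (-63 + 50)/2 = 9/2 - ½*(-13) = 9/2 + 13/2 = 11)
(w(1/6) + r)² = (1/6 + 11)² = (1*(⅙) + 11)² = (⅙ + 11)² = (67/6)² = 4489/36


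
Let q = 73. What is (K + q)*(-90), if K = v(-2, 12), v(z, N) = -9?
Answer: -5760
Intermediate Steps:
K = -9
(K + q)*(-90) = (-9 + 73)*(-90) = 64*(-90) = -5760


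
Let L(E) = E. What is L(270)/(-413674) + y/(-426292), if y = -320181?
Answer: 66167728077/88172958404 ≈ 0.75043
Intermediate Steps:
L(270)/(-413674) + y/(-426292) = 270/(-413674) - 320181/(-426292) = 270*(-1/413674) - 320181*(-1/426292) = -135/206837 + 320181/426292 = 66167728077/88172958404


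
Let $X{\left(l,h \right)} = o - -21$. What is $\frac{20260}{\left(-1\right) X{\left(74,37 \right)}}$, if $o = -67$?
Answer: $\frac{10130}{23} \approx 440.43$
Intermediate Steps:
$X{\left(l,h \right)} = -46$ ($X{\left(l,h \right)} = -67 - -21 = -67 + 21 = -46$)
$\frac{20260}{\left(-1\right) X{\left(74,37 \right)}} = \frac{20260}{\left(-1\right) \left(-46\right)} = \frac{20260}{46} = 20260 \cdot \frac{1}{46} = \frac{10130}{23}$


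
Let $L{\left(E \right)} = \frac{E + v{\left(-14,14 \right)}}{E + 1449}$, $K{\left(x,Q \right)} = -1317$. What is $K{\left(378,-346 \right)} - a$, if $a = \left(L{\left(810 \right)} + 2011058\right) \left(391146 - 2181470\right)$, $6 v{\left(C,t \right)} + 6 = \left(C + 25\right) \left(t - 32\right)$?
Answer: $\frac{8133407551223449}{2259} \approx 3.6004 \cdot 10^{12}$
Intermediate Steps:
$v{\left(C,t \right)} = -1 + \frac{\left(-32 + t\right) \left(25 + C\right)}{6}$ ($v{\left(C,t \right)} = -1 + \frac{\left(C + 25\right) \left(t - 32\right)}{6} = -1 + \frac{\left(25 + C\right) \left(-32 + t\right)}{6} = -1 + \frac{\left(-32 + t\right) \left(25 + C\right)}{6}$)
$L{\left(E \right)} = \frac{-34 + E}{1449 + E}$ ($L{\left(E \right)} = \frac{E + \left(- \frac{403}{3} - - \frac{224}{3} + \frac{25}{6} \cdot 14 + \frac{1}{6} \left(-14\right) 14\right)}{E + 1449} = \frac{E + \left(- \frac{403}{3} + \frac{224}{3} + \frac{175}{3} - \frac{98}{3}\right)}{1449 + E} = \frac{E - 34}{1449 + E} = \frac{-34 + E}{1449 + E}$)
$a = - \frac{8133407554198552}{2259}$ ($a = \left(\frac{-34 + 810}{1449 + 810} + 2011058\right) \left(391146 - 2181470\right) = \left(\frac{1}{2259} \cdot 776 + 2011058\right) \left(-1790324\right) = \left(\frac{776}{2259} + 2011058\right) \left(-1790324\right) = \frac{4542980798}{2259} \left(-1790324\right) = - \frac{8133407554198552}{2259} \approx -3.6004 \cdot 10^{12}$)
$K{\left(378,-346 \right)} - a = -1317 - - \frac{8133407554198552}{2259} = -1317 + \frac{8133407554198552}{2259} = \frac{8133407551223449}{2259}$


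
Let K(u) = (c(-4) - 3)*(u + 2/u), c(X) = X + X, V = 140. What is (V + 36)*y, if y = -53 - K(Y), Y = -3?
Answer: -49280/3 ≈ -16427.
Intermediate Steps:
c(X) = 2*X
K(u) = -22/u - 11*u (K(u) = (2*(-4) - 3)*(u + 2/u) = (-8 - 3)*(u + 2/u) = -11*(u + 2/u) = -22/u - 11*u)
y = -280/3 (y = -53 - (-22/(-3) - 11*(-3)) = -53 - (-22*(-⅓) + 33) = -53 - (22/3 + 33) = -53 - 1*121/3 = -53 - 121/3 = -280/3 ≈ -93.333)
(V + 36)*y = (140 + 36)*(-280/3) = 176*(-280/3) = -49280/3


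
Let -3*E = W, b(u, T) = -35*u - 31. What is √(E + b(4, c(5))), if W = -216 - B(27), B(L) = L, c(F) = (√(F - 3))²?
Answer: 3*I*√10 ≈ 9.4868*I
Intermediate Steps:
c(F) = -3 + F (c(F) = (√(-3 + F))² = -3 + F)
b(u, T) = -31 - 35*u
W = -243 (W = -216 - 1*27 = -216 - 27 = -243)
E = 81 (E = -⅓*(-243) = 81)
√(E + b(4, c(5))) = √(81 + (-31 - 35*4)) = √(81 + (-31 - 140)) = √(81 - 171) = √(-90) = 3*I*√10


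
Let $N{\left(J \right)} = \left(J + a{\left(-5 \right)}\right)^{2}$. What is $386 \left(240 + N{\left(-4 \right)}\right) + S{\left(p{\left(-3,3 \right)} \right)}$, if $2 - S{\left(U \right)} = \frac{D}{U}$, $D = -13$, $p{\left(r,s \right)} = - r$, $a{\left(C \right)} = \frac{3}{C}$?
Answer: $\frac{7561057}{75} \approx 1.0081 \cdot 10^{5}$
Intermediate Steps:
$N{\left(J \right)} = \left(- \frac{3}{5} + J\right)^{2}$ ($N{\left(J \right)} = \left(J + \frac{3}{-5}\right)^{2} = \left(J + 3 \left(- \frac{1}{5}\right)\right)^{2} = \left(J - \frac{3}{5}\right)^{2} = \left(- \frac{3}{5} + J\right)^{2}$)
$S{\left(U \right)} = 2 + \frac{13}{U}$ ($S{\left(U \right)} = 2 - - \frac{13}{U} = 2 + \frac{13}{U}$)
$386 \left(240 + N{\left(-4 \right)}\right) + S{\left(p{\left(-3,3 \right)} \right)} = 386 \left(240 + \frac{\left(-3 + 5 \left(-4\right)\right)^{2}}{25}\right) + \left(2 + \frac{13}{\left(-1\right) \left(-3\right)}\right) = 386 \left(240 + \frac{\left(-3 - 20\right)^{2}}{25}\right) + \left(2 + \frac{13}{3}\right) = 386 \left(240 + \frac{\left(-23\right)^{2}}{25}\right) + \left(2 + 13 \cdot \frac{1}{3}\right) = 386 \left(240 + \frac{1}{25} \cdot 529\right) + \left(2 + \frac{13}{3}\right) = 386 \left(240 + \frac{529}{25}\right) + \frac{19}{3} = 386 \cdot \frac{6529}{25} + \frac{19}{3} = \frac{2520194}{25} + \frac{19}{3} = \frac{7561057}{75}$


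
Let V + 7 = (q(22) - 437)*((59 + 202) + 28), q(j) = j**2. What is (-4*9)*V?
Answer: -488736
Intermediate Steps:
V = 13576 (V = -7 + (22**2 - 437)*((59 + 202) + 28) = -7 + (484 - 437)*(261 + 28) = -7 + 47*289 = -7 + 13583 = 13576)
(-4*9)*V = -4*9*13576 = -36*13576 = -488736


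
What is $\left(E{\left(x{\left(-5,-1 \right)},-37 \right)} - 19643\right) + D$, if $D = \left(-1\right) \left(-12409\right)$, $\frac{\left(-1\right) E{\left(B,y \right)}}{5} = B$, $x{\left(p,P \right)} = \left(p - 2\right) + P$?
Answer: $-7194$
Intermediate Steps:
$x{\left(p,P \right)} = -2 + P + p$ ($x{\left(p,P \right)} = \left(-2 + p\right) + P = -2 + P + p$)
$E{\left(B,y \right)} = - 5 B$
$D = 12409$
$\left(E{\left(x{\left(-5,-1 \right)},-37 \right)} - 19643\right) + D = \left(- 5 \left(-2 - 1 - 5\right) - 19643\right) + 12409 = \left(\left(-5\right) \left(-8\right) - 19643\right) + 12409 = \left(40 - 19643\right) + 12409 = -19603 + 12409 = -7194$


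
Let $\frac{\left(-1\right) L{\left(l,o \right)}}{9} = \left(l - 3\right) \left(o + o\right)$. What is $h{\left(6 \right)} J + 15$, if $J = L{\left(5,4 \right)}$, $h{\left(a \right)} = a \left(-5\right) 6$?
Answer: $25935$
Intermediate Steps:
$L{\left(l,o \right)} = - 18 o \left(-3 + l\right)$ ($L{\left(l,o \right)} = - 9 \left(l - 3\right) \left(o + o\right) = - 9 \left(-3 + l\right) 2 o = - 9 \cdot 2 o \left(-3 + l\right) = - 18 o \left(-3 + l\right)$)
$h{\left(a \right)} = - 30 a$ ($h{\left(a \right)} = - 5 a 6 = - 30 a$)
$J = -144$ ($J = 18 \cdot 4 \left(3 - 5\right) = 18 \cdot 4 \left(-2\right) = -144$)
$h{\left(6 \right)} J + 15 = \left(-30\right) 6 \left(-144\right) + 15 = \left(-180\right) \left(-144\right) + 15 = 25920 + 15 = 25935$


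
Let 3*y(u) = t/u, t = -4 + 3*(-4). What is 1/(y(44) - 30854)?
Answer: -33/1018186 ≈ -3.2411e-5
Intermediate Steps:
t = -16 (t = -4 - 12 = -16)
y(u) = -16/(3*u) (y(u) = (-16/u)/3 = -16/(3*u))
1/(y(44) - 30854) = 1/(-16/3/44 - 30854) = 1/(-16/3*1/44 - 30854) = 1/(-4/33 - 30854) = 1/(-1018186/33) = -33/1018186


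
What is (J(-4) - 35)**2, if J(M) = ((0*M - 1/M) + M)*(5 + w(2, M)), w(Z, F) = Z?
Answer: 60025/16 ≈ 3751.6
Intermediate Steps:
J(M) = -7/M + 7*M (J(M) = ((0*M - 1/M) + M)*(5 + 2) = ((0 - 1/M) + M)*7 = (-1/M + M)*7 = (M - 1/M)*7 = -7/M + 7*M)
(J(-4) - 35)**2 = ((-7/(-4) + 7*(-4)) - 35)**2 = ((-7*(-1/4) - 28) - 35)**2 = ((7/4 - 28) - 35)**2 = (-105/4 - 35)**2 = (-245/4)**2 = 60025/16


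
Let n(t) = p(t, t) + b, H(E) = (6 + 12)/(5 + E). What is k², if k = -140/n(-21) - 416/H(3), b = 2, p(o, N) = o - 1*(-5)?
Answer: 2477476/81 ≈ 30586.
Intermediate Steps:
p(o, N) = 5 + o (p(o, N) = o + 5 = 5 + o)
H(E) = 18/(5 + E)
n(t) = 7 + t (n(t) = (5 + t) + 2 = 7 + t)
k = -1574/9 (k = -140/(7 - 21) - 416/(18/(5 + 3)) = -140/(-14) - 416/(18/8) = -140*(-1/14) - 416/(18*(⅛)) = 10 - 416/9/4 = 10 - 416*4/9 = 10 - 1664/9 = -1574/9 ≈ -174.89)
k² = (-1574/9)² = 2477476/81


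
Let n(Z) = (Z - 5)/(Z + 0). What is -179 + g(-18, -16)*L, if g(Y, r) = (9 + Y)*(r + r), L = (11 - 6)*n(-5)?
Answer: 2701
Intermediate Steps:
n(Z) = (-5 + Z)/Z
L = 10 (L = (11 - 6)*((-5 - 5)/(-5)) = 5*(-⅕*(-10)) = 5*2 = 10)
g(Y, r) = 2*r*(9 + Y) (g(Y, r) = (9 + Y)*(2*r) = 2*r*(9 + Y))
-179 + g(-18, -16)*L = -179 + (2*(-16)*(9 - 18))*10 = -179 + (2*(-16)*(-9))*10 = -179 + 288*10 = -179 + 2880 = 2701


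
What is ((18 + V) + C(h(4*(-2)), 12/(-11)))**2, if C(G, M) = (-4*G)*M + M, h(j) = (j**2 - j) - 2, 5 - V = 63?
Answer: 8456464/121 ≈ 69888.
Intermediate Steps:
V = -58 (V = 5 - 1*63 = 5 - 63 = -58)
h(j) = -2 + j**2 - j
C(G, M) = M - 4*G*M (C(G, M) = -4*G*M + M = M - 4*G*M)
((18 + V) + C(h(4*(-2)), 12/(-11)))**2 = ((18 - 58) + (12/(-11))*(1 - 4*(-2 + (4*(-2))**2 - 4*(-2))))**2 = (-40 + (12*(-1/11))*(1 - 4*(-2 + (-8)**2 - 1*(-8))))**2 = (-40 - 12*(1 - 4*(-2 + 64 + 8))/11)**2 = (-40 - 12*(1 - 4*70)/11)**2 = (-40 - 12*(1 - 280)/11)**2 = (-40 - 12/11*(-279))**2 = (-40 + 3348/11)**2 = (2908/11)**2 = 8456464/121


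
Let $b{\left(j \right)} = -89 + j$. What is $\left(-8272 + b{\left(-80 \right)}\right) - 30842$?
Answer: $-39283$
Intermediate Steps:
$\left(-8272 + b{\left(-80 \right)}\right) - 30842 = \left(-8272 - 169\right) - 30842 = -8441 - 30842 = -39283$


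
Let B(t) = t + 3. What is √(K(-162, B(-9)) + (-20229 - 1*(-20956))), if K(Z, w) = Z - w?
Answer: √571 ≈ 23.896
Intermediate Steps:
B(t) = 3 + t
√(K(-162, B(-9)) + (-20229 - 1*(-20956))) = √((-162 - (3 - 9)) + (-20229 - 1*(-20956))) = √((-162 - 1*(-6)) + (-20229 + 20956)) = √((-162 + 6) + 727) = √(-156 + 727) = √571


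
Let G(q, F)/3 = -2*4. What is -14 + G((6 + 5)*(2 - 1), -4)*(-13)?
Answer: 298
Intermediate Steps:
G(q, F) = -24 (G(q, F) = 3*(-2*4) = 3*(-8) = -24)
-14 + G((6 + 5)*(2 - 1), -4)*(-13) = -14 - 24*(-13) = -14 + 312 = 298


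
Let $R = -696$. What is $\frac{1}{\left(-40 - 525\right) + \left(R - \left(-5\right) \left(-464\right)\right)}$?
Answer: $- \frac{1}{3581} \approx -0.00027925$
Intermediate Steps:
$\frac{1}{\left(-40 - 525\right) + \left(R - \left(-5\right) \left(-464\right)\right)} = \frac{1}{\left(-40 - 525\right) - \left(696 - -2320\right)} = \frac{1}{\left(-40 - 525\right) - 3016} = \frac{1}{-565 - 3016} = \frac{1}{-3581} = - \frac{1}{3581}$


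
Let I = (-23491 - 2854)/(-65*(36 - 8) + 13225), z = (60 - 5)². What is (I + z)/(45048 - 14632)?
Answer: 1723689/17344724 ≈ 0.099378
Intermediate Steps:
z = 3025 (z = 55² = 3025)
I = -5269/2281 (I = -26345/(-65*28 + 13225) = -26345/(-1820 + 13225) = -26345/11405 = -26345*1/11405 = -5269/2281 ≈ -2.3100)
(I + z)/(45048 - 14632) = (-5269/2281 + 3025)/(45048 - 14632) = (6894756/2281)/30416 = (6894756/2281)*(1/30416) = 1723689/17344724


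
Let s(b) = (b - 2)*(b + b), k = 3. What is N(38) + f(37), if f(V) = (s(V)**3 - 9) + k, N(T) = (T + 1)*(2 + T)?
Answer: 17373980554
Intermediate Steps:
N(T) = (1 + T)*(2 + T)
s(b) = 2*b*(-2 + b) (s(b) = (-2 + b)*(2*b) = 2*b*(-2 + b))
f(V) = -6 + 8*V**3*(-2 + V)**3 (f(V) = ((2*V*(-2 + V))**3 - 9) + 3 = (8*V**3*(-2 + V)**3 - 9) + 3 = (-9 + 8*V**3*(-2 + V)**3) + 3 = -6 + 8*V**3*(-2 + V)**3)
N(38) + f(37) = (2 + 38**2 + 3*38) + (-6 + 8*37**3*(-2 + 37)**3) = (2 + 1444 + 114) + (-6 + 8*50653*35**3) = 1560 + (-6 + 8*50653*42875) = 1560 + (-6 + 17373979000) = 1560 + 17373978994 = 17373980554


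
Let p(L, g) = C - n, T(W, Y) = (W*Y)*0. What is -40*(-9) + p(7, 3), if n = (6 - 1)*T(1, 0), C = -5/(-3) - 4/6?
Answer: 361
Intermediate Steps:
T(W, Y) = 0
C = 1 (C = -5*(-⅓) - 4*⅙ = 5/3 - ⅔ = 1)
n = 0 (n = (6 - 1)*0 = 5*0 = 0)
p(L, g) = 1 (p(L, g) = 1 - 1*0 = 1 + 0 = 1)
-40*(-9) + p(7, 3) = -40*(-9) + 1 = 360 + 1 = 361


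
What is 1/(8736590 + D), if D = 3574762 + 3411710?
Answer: 1/15723062 ≈ 6.3601e-8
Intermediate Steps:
D = 6986472
1/(8736590 + D) = 1/(8736590 + 6986472) = 1/15723062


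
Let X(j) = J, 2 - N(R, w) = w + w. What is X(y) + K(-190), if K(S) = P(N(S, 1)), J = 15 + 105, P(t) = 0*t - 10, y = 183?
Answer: 110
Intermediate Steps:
N(R, w) = 2 - 2*w (N(R, w) = 2 - (w + w) = 2 - 2*w)
P(t) = -10 (P(t) = 0 - 10 = -10)
J = 120
K(S) = -10
X(j) = 120
X(y) + K(-190) = 120 - 10 = 110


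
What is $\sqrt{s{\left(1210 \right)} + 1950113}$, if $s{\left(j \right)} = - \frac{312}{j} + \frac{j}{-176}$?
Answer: $\frac{\sqrt{94385123970}}{220} \approx 1396.5$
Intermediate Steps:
$s{\left(j \right)} = - \frac{312}{j} - \frac{j}{176}$ ($s{\left(j \right)} = - \frac{312}{j} + j \left(- \frac{1}{176}\right) = - \frac{312}{j} - \frac{j}{176}$)
$\sqrt{s{\left(1210 \right)} + 1950113} = \sqrt{\left(- \frac{312}{1210} - \frac{55}{8}\right) + 1950113} = \sqrt{\left(\left(-312\right) \frac{1}{1210} - \frac{55}{8}\right) + 1950113} = \sqrt{\left(- \frac{156}{605} - \frac{55}{8}\right) + 1950113} = \sqrt{- \frac{34523}{4840} + 1950113} = \sqrt{\frac{9438512397}{4840}} = \frac{\sqrt{94385123970}}{220}$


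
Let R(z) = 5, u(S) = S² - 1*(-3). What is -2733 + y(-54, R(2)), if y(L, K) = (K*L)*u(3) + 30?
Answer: -5943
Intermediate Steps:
u(S) = 3 + S² (u(S) = S² + 3 = 3 + S²)
y(L, K) = 30 + 12*K*L (y(L, K) = (K*L)*(3 + 3²) + 30 = (K*L)*(3 + 9) + 30 = (K*L)*12 + 30 = 12*K*L + 30 = 30 + 12*K*L)
-2733 + y(-54, R(2)) = -2733 + (30 + 12*5*(-54)) = -2733 + (30 - 3240) = -2733 - 3210 = -5943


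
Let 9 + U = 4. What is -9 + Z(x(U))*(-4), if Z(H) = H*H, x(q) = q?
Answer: -109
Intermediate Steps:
U = -5 (U = -9 + 4 = -5)
Z(H) = H**2
-9 + Z(x(U))*(-4) = -9 + (-5)**2*(-4) = -9 + 25*(-4) = -9 - 100 = -109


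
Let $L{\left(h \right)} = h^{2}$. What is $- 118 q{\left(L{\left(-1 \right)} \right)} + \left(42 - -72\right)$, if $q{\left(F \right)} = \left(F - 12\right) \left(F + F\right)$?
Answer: $2710$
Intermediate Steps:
$q{\left(F \right)} = 2 F \left(-12 + F\right)$ ($q{\left(F \right)} = \left(-12 + F\right) 2 F = 2 F \left(-12 + F\right)$)
$- 118 q{\left(L{\left(-1 \right)} \right)} + \left(42 - -72\right) = - 118 \cdot 2 \left(-1\right)^{2} \left(-12 + \left(-1\right)^{2}\right) + \left(42 - -72\right) = - 118 \cdot 2 \cdot 1 \left(-12 + 1\right) + \left(42 + 72\right) = - 118 \cdot 2 \cdot 1 \left(-11\right) + 114 = \left(-118\right) \left(-22\right) + 114 = 2596 + 114 = 2710$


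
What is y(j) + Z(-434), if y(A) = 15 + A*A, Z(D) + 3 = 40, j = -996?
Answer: 992068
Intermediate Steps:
Z(D) = 37 (Z(D) = -3 + 40 = 37)
y(A) = 15 + A²
y(j) + Z(-434) = (15 + (-996)²) + 37 = (15 + 992016) + 37 = 992031 + 37 = 992068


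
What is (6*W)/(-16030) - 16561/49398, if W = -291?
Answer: -89611961/395924970 ≈ -0.22634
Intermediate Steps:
(6*W)/(-16030) - 16561/49398 = (6*(-291))/(-16030) - 16561/49398 = -1746*(-1/16030) - 16561*1/49398 = 873/8015 - 16561/49398 = -89611961/395924970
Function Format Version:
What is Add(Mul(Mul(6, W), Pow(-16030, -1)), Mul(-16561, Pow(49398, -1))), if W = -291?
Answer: Rational(-89611961, 395924970) ≈ -0.22634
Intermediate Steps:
Add(Mul(Mul(6, W), Pow(-16030, -1)), Mul(-16561, Pow(49398, -1))) = Add(Mul(Mul(6, -291), Pow(-16030, -1)), Mul(-16561, Pow(49398, -1))) = Add(Mul(-1746, Rational(-1, 16030)), Mul(-16561, Rational(1, 49398))) = Add(Rational(873, 8015), Rational(-16561, 49398)) = Rational(-89611961, 395924970)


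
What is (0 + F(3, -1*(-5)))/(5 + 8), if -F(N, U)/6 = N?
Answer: -18/13 ≈ -1.3846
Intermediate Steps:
F(N, U) = -6*N
(0 + F(3, -1*(-5)))/(5 + 8) = (0 - 6*3)/(5 + 8) = (0 - 18)/13 = -18*1/13 = -18/13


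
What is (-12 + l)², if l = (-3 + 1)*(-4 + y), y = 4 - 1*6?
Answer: 0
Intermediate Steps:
y = -2 (y = 4 - 6 = -2)
l = 12 (l = (-3 + 1)*(-4 - 2) = -2*(-6) = 12)
(-12 + l)² = (-12 + 12)² = 0² = 0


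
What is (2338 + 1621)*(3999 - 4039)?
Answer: -158360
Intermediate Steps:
(2338 + 1621)*(3999 - 4039) = 3959*(-40) = -158360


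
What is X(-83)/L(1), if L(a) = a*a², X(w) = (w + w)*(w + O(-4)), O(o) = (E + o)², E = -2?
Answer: 7802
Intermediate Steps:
O(o) = (-2 + o)²
X(w) = 2*w*(36 + w) (X(w) = (w + w)*(w + (-2 - 4)²) = (2*w)*(w + (-6)²) = (2*w)*(w + 36) = (2*w)*(36 + w) = 2*w*(36 + w))
L(a) = a³
X(-83)/L(1) = (2*(-83)*(36 - 83))/(1³) = (2*(-83)*(-47))/1 = 7802*1 = 7802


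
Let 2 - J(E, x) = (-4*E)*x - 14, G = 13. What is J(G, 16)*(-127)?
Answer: -107696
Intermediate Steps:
J(E, x) = 16 + 4*E*x (J(E, x) = 2 - ((-4*E)*x - 14) = 2 - (-4*E*x - 14) = 2 - (-14 - 4*E*x) = 2 + (14 + 4*E*x) = 16 + 4*E*x)
J(G, 16)*(-127) = (16 + 4*13*16)*(-127) = (16 + 832)*(-127) = 848*(-127) = -107696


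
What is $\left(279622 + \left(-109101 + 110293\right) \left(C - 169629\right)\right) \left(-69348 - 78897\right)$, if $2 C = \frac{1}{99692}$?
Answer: $\frac{746029020444521205}{24923} \approx 2.9933 \cdot 10^{13}$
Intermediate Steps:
$C = \frac{1}{199384}$ ($C = \frac{1}{2 \cdot 99692} = \frac{1}{2} \cdot \frac{1}{99692} = \frac{1}{199384} \approx 5.0154 \cdot 10^{-6}$)
$\left(279622 + \left(-109101 + 110293\right) \left(C - 169629\right)\right) \left(-69348 - 78897\right) = \left(279622 + \left(-109101 + 110293\right) \left(\frac{1}{199384} - 169629\right)\right) \left(-69348 - 78897\right) = \left(279622 + 1192 \left(- \frac{33821308535}{199384}\right)\right) \left(-148245\right) = \left(279622 - \frac{5039374971715}{24923}\right) \left(-148245\right) = \left(- \frac{5032405952609}{24923}\right) \left(-148245\right) = \frac{746029020444521205}{24923}$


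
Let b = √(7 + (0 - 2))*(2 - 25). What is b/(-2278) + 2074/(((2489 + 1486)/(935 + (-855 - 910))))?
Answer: -344284/795 + 23*√5/2278 ≈ -433.04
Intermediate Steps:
b = -23*√5 (b = √(7 - 2)*(-23) = √5*(-23) = -23*√5 ≈ -51.430)
b/(-2278) + 2074/(((2489 + 1486)/(935 + (-855 - 910)))) = -23*√5/(-2278) + 2074/(((2489 + 1486)/(935 + (-855 - 910)))) = -23*√5*(-1/2278) + 2074/((3975/(935 - 1765))) = 23*√5/2278 + 2074/((3975/(-830))) = 23*√5/2278 + 2074/((3975*(-1/830))) = 23*√5/2278 + 2074/(-795/166) = 23*√5/2278 + 2074*(-166/795) = 23*√5/2278 - 344284/795 = -344284/795 + 23*√5/2278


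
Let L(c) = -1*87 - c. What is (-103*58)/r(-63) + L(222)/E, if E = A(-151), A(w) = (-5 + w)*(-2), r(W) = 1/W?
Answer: 39141545/104 ≈ 3.7636e+5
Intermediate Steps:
L(c) = -87 - c
A(w) = 10 - 2*w
E = 312 (E = 10 - 2*(-151) = 10 + 302 = 312)
(-103*58)/r(-63) + L(222)/E = (-103*58)/(1/(-63)) + (-87 - 1*222)/312 = -5974/(-1/63) + (-87 - 222)*(1/312) = -5974*(-63) - 309*1/312 = 376362 - 103/104 = 39141545/104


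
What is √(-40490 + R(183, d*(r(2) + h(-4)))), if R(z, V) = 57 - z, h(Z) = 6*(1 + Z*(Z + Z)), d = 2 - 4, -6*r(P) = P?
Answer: 2*I*√10154 ≈ 201.53*I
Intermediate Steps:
r(P) = -P/6
d = -2
h(Z) = 6 + 12*Z² (h(Z) = 6*(1 + Z*(2*Z)) = 6*(1 + 2*Z²) = 6 + 12*Z²)
√(-40490 + R(183, d*(r(2) + h(-4)))) = √(-40490 + (57 - 1*183)) = √(-40490 + (57 - 183)) = √(-40490 - 126) = √(-40616) = 2*I*√10154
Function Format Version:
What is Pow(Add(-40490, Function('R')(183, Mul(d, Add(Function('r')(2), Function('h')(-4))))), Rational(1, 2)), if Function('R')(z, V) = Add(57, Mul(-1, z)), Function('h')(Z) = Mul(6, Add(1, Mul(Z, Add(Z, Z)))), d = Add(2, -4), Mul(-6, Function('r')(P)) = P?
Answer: Mul(2, I, Pow(10154, Rational(1, 2))) ≈ Mul(201.53, I)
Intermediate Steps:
Function('r')(P) = Mul(Rational(-1, 6), P)
d = -2
Function('h')(Z) = Add(6, Mul(12, Pow(Z, 2))) (Function('h')(Z) = Mul(6, Add(1, Mul(Z, Mul(2, Z)))) = Mul(6, Add(1, Mul(2, Pow(Z, 2)))) = Add(6, Mul(12, Pow(Z, 2))))
Pow(Add(-40490, Function('R')(183, Mul(d, Add(Function('r')(2), Function('h')(-4))))), Rational(1, 2)) = Pow(Add(-40490, Add(57, Mul(-1, 183))), Rational(1, 2)) = Pow(Add(-40490, Add(57, -183)), Rational(1, 2)) = Pow(Add(-40490, -126), Rational(1, 2)) = Pow(-40616, Rational(1, 2)) = Mul(2, I, Pow(10154, Rational(1, 2)))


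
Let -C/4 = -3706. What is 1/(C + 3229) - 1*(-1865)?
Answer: 33668846/18053 ≈ 1865.0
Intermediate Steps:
C = 14824 (C = -4*(-3706) = 14824)
1/(C + 3229) - 1*(-1865) = 1/(14824 + 3229) - 1*(-1865) = 1/18053 + 1865 = 33668846/18053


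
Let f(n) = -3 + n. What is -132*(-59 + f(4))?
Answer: 7656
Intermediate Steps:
-132*(-59 + f(4)) = -132*(-59 + (-3 + 4)) = -132*(-59 + 1) = -132*(-58) = 7656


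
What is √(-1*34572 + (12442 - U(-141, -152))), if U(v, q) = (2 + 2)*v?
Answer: I*√21566 ≈ 146.85*I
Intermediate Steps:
U(v, q) = 4*v
√(-1*34572 + (12442 - U(-141, -152))) = √(-1*34572 + (12442 - 4*(-141))) = √(-34572 + (12442 - 1*(-564))) = √(-34572 + (12442 + 564)) = √(-34572 + 13006) = √(-21566) = I*√21566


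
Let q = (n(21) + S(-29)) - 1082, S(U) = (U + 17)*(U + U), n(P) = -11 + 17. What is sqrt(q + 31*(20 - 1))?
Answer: sqrt(209) ≈ 14.457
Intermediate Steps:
n(P) = 6
S(U) = 2*U*(17 + U) (S(U) = (17 + U)*(2*U) = 2*U*(17 + U))
q = -380 (q = (6 + 2*(-29)*(17 - 29)) - 1082 = (6 + 2*(-29)*(-12)) - 1082 = (6 + 696) - 1082 = 702 - 1082 = -380)
sqrt(q + 31*(20 - 1)) = sqrt(-380 + 31*(20 - 1)) = sqrt(-380 + 31*19) = sqrt(-380 + 589) = sqrt(209)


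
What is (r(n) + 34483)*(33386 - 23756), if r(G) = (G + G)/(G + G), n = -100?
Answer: 332080920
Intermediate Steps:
r(G) = 1 (r(G) = (2*G)/((2*G)) = (2*G)*(1/(2*G)) = 1)
(r(n) + 34483)*(33386 - 23756) = (1 + 34483)*(33386 - 23756) = 34484*9630 = 332080920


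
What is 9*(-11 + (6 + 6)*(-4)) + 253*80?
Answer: 19709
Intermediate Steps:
9*(-11 + (6 + 6)*(-4)) + 253*80 = 9*(-11 + 12*(-4)) + 20240 = 9*(-11 - 48) + 20240 = 9*(-59) + 20240 = -531 + 20240 = 19709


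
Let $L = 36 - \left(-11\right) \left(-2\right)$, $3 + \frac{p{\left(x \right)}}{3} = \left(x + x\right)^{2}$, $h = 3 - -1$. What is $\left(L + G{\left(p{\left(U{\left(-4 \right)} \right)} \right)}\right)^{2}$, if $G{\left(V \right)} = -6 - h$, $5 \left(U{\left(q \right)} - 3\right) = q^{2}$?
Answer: $16$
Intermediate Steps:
$h = 4$ ($h = 3 + 1 = 4$)
$U{\left(q \right)} = 3 + \frac{q^{2}}{5}$
$p{\left(x \right)} = -9 + 12 x^{2}$ ($p{\left(x \right)} = -9 + 3 \left(x + x\right)^{2} = -9 + 3 \left(2 x\right)^{2} = -9 + 3 \cdot 4 x^{2} = -9 + 12 x^{2}$)
$G{\left(V \right)} = -10$ ($G{\left(V \right)} = -6 - 4 = -10$)
$L = 14$ ($L = 36 - 22 = 14$)
$\left(L + G{\left(p{\left(U{\left(-4 \right)} \right)} \right)}\right)^{2} = \left(14 - 10\right)^{2} = 4^{2} = 16$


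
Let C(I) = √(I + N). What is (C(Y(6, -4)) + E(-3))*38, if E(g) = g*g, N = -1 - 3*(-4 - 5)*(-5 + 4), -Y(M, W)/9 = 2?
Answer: 342 + 38*I*√46 ≈ 342.0 + 257.73*I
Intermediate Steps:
Y(M, W) = -18 (Y(M, W) = -9*2 = -18)
N = -28 (N = -1 - (-27)*(-1) = -1 - 3*9 = -1 - 27 = -28)
E(g) = g²
C(I) = √(-28 + I) (C(I) = √(I - 28) = √(-28 + I))
(C(Y(6, -4)) + E(-3))*38 = (√(-28 - 18) + (-3)²)*38 = (√(-46) + 9)*38 = (I*√46 + 9)*38 = (9 + I*√46)*38 = 342 + 38*I*√46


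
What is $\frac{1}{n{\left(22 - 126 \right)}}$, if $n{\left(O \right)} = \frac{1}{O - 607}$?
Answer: $-711$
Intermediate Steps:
$n{\left(O \right)} = \frac{1}{-607 + O}$
$\frac{1}{n{\left(22 - 126 \right)}} = \frac{1}{\frac{1}{-607 + \left(22 - 126\right)}} = \frac{1}{\frac{1}{-607 - 104}} = \frac{1}{\frac{1}{-711}} = \frac{1}{- \frac{1}{711}} = -711$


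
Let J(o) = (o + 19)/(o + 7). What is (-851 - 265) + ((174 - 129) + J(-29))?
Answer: -11776/11 ≈ -1070.5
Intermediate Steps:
J(o) = (19 + o)/(7 + o)
(-851 - 265) + ((174 - 129) + J(-29)) = (-851 - 265) + ((174 - 129) + (19 - 29)/(7 - 29)) = -1116 + (45 - 10/(-22)) = -1116 + (45 - 1/22*(-10)) = -1116 + (45 + 5/11) = -1116 + 500/11 = -11776/11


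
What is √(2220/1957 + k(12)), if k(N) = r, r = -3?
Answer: I*√7145007/1957 ≈ 1.3659*I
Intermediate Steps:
k(N) = -3
√(2220/1957 + k(12)) = √(2220/1957 - 3) = √(-3651/1957) = I*√7145007/1957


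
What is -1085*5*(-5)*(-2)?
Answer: -54250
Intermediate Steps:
-1085*5*(-5)*(-2) = -(-27125)*(-2) = -1085*50 = -54250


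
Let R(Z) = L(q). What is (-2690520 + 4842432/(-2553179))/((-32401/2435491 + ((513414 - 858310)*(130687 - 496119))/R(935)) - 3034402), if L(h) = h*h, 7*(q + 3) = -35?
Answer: -5576774306989475464/4075600442821759004505 ≈ -0.0013683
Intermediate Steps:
q = -8 (q = -3 + (1/7)*(-35) = -3 - 5 = -8)
L(h) = h**2
R(Z) = 64 (R(Z) = (-8)**2 = 64)
(-2690520 + 4842432/(-2553179))/((-32401/2435491 + ((513414 - 858310)*(130687 - 496119))/R(935)) - 3034402) = (-2690520 + 4842432/(-2553179))/((-32401/2435491 + ((513414 - 858310)*(130687 - 496119))/64) - 3034402) = (-2690520 + 4842432*(-1/2553179))/((-32401*1/2435491 - 344896*(-365432)*(1/64)) - 3034402) = (-2690520 - 4842432/2553179)/((-32401/2435491 + 126036035072*(1/64)) - 3034402) = -6869384005512/(2553179*((-32401/2435491 + 1969313048) - 3034402)) = -6869384005512/(2553179*(4796244204554167/2435491 - 3034402)) = -6869384005512/(2553179*4788853945792785/2435491) = -6869384005512/2553179*2435491/4788853945792785 = -5576774306989475464/4075600442821759004505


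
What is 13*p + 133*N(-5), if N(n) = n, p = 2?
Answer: -639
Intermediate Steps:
13*p + 133*N(-5) = 13*2 + 133*(-5) = 26 - 665 = -639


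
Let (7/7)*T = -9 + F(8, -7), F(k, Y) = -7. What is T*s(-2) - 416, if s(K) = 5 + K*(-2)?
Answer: -560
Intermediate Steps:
s(K) = 5 - 2*K
T = -16 (T = -9 - 7 = -16)
T*s(-2) - 416 = -16*(5 - 2*(-2)) - 416 = -16*(5 + 4) - 416 = -16*9 - 416 = -144 - 416 = -560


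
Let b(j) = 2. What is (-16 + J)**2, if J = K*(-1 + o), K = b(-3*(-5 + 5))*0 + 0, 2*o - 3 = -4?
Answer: 256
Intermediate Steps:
o = -1/2 (o = 3/2 + (1/2)*(-4) = 3/2 - 2 = -1/2 ≈ -0.50000)
K = 0 (K = 2*0 + 0 = 0 + 0 = 0)
J = 0 (J = 0*(-1 - 1/2) = 0*(-3/2) = 0)
(-16 + J)**2 = (-16 + 0)**2 = (-16)**2 = 256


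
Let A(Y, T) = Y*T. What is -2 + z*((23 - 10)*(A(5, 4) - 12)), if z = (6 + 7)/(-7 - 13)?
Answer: -348/5 ≈ -69.600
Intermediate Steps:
A(Y, T) = T*Y
z = -13/20 (z = 13/(-20) = 13*(-1/20) = -13/20 ≈ -0.65000)
-2 + z*((23 - 10)*(A(5, 4) - 12)) = -2 - 13*(23 - 10)*(4*5 - 12)/20 = -2 - 169*(20 - 12)/20 = -2 - 169*8/20 = -2 - 13/20*104 = -2 - 338/5 = -348/5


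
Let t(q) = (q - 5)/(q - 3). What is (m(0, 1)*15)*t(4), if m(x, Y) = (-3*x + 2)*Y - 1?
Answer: -15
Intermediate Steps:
t(q) = (-5 + q)/(-3 + q)
m(x, Y) = -1 + Y*(2 - 3*x) (m(x, Y) = (2 - 3*x)*Y - 1 = Y*(2 - 3*x) - 1 = -1 + Y*(2 - 3*x))
(m(0, 1)*15)*t(4) = ((-1 + 2*1 - 3*1*0)*15)*((-5 + 4)/(-3 + 4)) = ((-1 + 2 + 0)*15)*(-1/1) = (1*15)*(1*(-1)) = 15*(-1) = -15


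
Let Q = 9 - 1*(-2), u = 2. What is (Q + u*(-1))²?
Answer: 81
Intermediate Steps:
Q = 11 (Q = 9 + 2 = 11)
(Q + u*(-1))² = (11 + 2*(-1))² = (11 - 2)² = 9² = 81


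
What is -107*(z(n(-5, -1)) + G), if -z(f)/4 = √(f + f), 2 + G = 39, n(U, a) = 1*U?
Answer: -3959 + 428*I*√10 ≈ -3959.0 + 1353.5*I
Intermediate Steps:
n(U, a) = U
G = 37 (G = -2 + 39 = 37)
z(f) = -4*√2*√f (z(f) = -4*√(f + f) = -4*√2*√f)
-107*(z(n(-5, -1)) + G) = -107*(-4*√2*√(-5) + 37) = -107*(-4*√2*I*√5 + 37) = -107*(-4*I*√10 + 37) = -107*(37 - 4*I*√10) = -3959 + 428*I*√10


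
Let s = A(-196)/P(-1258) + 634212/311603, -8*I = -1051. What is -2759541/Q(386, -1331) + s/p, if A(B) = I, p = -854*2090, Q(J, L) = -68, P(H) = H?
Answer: 45429122598997884925/1119454408111424 ≈ 40582.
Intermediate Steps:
I = 1051/8 (I = -⅛*(-1051) = 1051/8 ≈ 131.38)
p = -1784860
A(B) = 1051/8
s = 6055214815/3135972592 (s = (1051/8)/(-1258) + 634212/311603 = (1051/8)*(-1/1258) + 634212*(1/311603) = -1051/10064 + 634212/311603 = 6055214815/3135972592 ≈ 1.9309)
-2759541/Q(386, -1331) + s/p = -2759541/(-68) + (6055214815/3135972592)/(-1784860) = -2759541*(-1/68) + (6055214815/3135972592)*(-1/1784860) = 2759541/68 - 1211042963/1119454408111424 = 45429122598997884925/1119454408111424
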